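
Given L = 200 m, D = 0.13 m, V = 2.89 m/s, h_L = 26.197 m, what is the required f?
Formula: h_L = f \frac{L}{D} \frac{V^2}{2g}
Substituting knowns: 26.197 = f·(200/0.13)·2.89²/(2·9.81)
Solving for f: f = 26.197·2·9.81/((200/0.13)·2.89²) = 0.04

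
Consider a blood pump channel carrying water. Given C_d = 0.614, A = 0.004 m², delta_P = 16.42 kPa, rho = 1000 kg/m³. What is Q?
Formula: Q = C_d A \sqrt{\frac{2 \Delta P}{\rho}}
Q = 0.614·0.004·√(2·(16.42·1000)/1000)·1000 = 14.07 L/s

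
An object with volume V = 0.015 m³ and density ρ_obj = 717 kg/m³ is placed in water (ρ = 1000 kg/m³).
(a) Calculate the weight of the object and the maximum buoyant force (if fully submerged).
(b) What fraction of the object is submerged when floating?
(a) W=rho_obj*g*V=717*9.81*0.015=105.5 N; F_B(max)=rho*g*V=1000*9.81*0.015=147.2 N
(b) Floating fraction=rho_obj/rho=717/1000=0.717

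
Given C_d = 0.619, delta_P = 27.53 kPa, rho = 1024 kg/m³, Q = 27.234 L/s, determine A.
Formula: Q = C_d A \sqrt{\frac{2 \Delta P}{\rho}}
Substituting knowns: 27.234 = 0.619·A·√(2·(27.53·1000)/1024)·1000
Solving for A: A = (27.234/1000)/(0.619·√(2·(27.53·1000)/1024)) = 0.006 m²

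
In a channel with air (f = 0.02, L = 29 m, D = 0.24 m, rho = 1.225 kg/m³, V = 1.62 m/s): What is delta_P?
Formula: \Delta P = f \frac{L}{D} \frac{\rho V^2}{2}
delta_P = 0.02·(29/0.24)·0.5·1.225·1.62²/1000 = 0.003885 kPa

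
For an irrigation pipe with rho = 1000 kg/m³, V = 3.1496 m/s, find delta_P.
Formula: V = \sqrt{\frac{2 \Delta P}{\rho}}
Substituting knowns: 3.1496 = √(2·(delta_P·1000)/1000)
Solving for delta_P: delta_P = 3.1496²·1000/2/1000 = 4.96 kPa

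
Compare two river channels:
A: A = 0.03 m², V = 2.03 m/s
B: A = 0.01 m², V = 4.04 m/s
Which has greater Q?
Q(A) = 60.9 L/s, Q(B) = 40.4 L/s. Answer: A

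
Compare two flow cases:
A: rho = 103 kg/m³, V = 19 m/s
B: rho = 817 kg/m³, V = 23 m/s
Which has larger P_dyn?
P_dyn(A) = 18.59 kPa, P_dyn(B) = 216.1 kPa. Answer: B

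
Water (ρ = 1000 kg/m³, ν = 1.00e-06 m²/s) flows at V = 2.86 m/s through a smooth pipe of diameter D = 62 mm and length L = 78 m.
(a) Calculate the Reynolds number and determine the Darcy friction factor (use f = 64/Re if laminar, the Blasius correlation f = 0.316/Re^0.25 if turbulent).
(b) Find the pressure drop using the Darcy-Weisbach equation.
(a) Re = V·D/ν = 2.86·0.062/1.00e-06 = 177320 → turbulent (Re > 4000); f = 0.316/Re^0.25 = 0.316/177320^0.25 = 0.015399 (Blasius is strictly valid for Re ≲ 1e5; used here as the smooth-pipe estimate the problem specifies)
(b) Darcy-Weisbach: ΔP = f·(L/D)·½ρV²/1000 = 0.015399·(78/0.062)·½·1000·2.86²/1000 = 79.23 kPa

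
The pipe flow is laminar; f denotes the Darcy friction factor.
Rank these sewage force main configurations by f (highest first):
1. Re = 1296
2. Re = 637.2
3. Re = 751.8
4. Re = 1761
Case 1: f = 0.04938
Case 2: f = 0.1004
Case 3: f = 0.08513
Case 4: f = 0.03634
Ranking (highest first): 2, 3, 1, 4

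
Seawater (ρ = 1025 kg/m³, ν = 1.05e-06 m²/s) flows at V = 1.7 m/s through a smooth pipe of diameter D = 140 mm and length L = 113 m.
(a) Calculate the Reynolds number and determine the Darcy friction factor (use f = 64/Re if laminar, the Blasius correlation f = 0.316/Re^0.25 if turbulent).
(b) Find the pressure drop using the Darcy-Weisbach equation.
(a) Re = V·D/ν = 1.7·0.14/1.05e-06 = 226670 → turbulent (Re > 4000); f = 0.316/Re^0.25 = 0.316/226670^0.25 = 0.014482 (Blasius is strictly valid for Re ≲ 1e5; used here as the smooth-pipe estimate the problem specifies)
(b) Darcy-Weisbach: ΔP = f·(L/D)·½ρV²/1000 = 0.014482·(113/0.140)·½·1025·1.7²/1000 = 17.31 kPa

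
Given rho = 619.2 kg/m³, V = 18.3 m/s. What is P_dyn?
Formula: P_{dyn} = \frac{1}{2} \rho V^2
P_dyn = 0.5·619.2·18.3²/1000 = 103.7 kPa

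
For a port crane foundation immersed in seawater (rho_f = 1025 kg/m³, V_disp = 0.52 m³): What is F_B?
Formula: F_B = \rho_f g V_{disp}
F_B = 1025·9.81·0.52 = 5229 N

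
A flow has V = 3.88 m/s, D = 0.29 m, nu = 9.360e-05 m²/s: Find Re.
Formula: Re = \frac{V D}{\nu}
Re = 3.88·0.29/9.360e-05 = 12021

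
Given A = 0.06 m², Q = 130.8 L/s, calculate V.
Formula: Q = A V
Substituting knowns: 130.8 = 0.06·V·1000
Solving for V: V = (130.8/1000)/0.06 = 2.18 m/s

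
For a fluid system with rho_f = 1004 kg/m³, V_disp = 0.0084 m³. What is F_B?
Formula: F_B = \rho_f g V_{disp}
F_B = 1004·9.81·0.0084 = 82.73 N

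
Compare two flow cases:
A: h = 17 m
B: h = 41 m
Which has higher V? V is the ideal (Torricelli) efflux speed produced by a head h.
V(A) = 18.26 m/s, V(B) = 28.36 m/s. Answer: B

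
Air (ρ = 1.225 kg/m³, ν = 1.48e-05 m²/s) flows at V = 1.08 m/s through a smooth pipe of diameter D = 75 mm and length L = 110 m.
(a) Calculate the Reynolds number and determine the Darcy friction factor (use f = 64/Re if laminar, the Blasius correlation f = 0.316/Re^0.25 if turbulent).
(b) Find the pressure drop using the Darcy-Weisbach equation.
(a) Re = V·D/ν = 1.08·0.075/1.48e-05 = 5473 → turbulent (Re > 4000); f = 0.316/Re^0.25 = 0.316/5473^0.25 = 0.036739
(b) Darcy-Weisbach: ΔP = f·(L/D)·½ρV²/1000 = 0.036739·(110/0.075)·½·1.225·1.08²/1000 = 0.0385 kPa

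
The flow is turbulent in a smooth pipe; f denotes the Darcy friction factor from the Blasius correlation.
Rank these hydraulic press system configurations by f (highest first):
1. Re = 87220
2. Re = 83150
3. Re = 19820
Case 1: f = 0.01839
Case 2: f = 0.01861
Case 3: f = 0.02663
Ranking (highest first): 3, 2, 1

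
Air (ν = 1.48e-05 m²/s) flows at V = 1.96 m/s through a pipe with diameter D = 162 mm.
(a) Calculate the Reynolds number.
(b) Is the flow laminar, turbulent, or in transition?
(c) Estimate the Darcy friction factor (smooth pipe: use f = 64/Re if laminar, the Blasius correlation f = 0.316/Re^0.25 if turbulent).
(a) Re = V·D/ν = 1.96·0.162/1.48e-05 = 21454
(b) Flow regime: turbulent (Re > 4000)
(c) Friction factor: f = 0.316/Re^0.25 = 0.316/21454^0.25 = 0.02611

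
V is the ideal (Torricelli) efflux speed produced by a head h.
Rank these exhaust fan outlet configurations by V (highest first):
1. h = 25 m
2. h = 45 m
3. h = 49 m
Case 1: V = 22.15 m/s
Case 2: V = 29.71 m/s
Case 3: V = 31.01 m/s
Ranking (highest first): 3, 2, 1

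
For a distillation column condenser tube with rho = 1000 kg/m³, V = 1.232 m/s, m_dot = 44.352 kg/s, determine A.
Formula: \dot{m} = \rho A V
Substituting knowns: 44.352 = 1000·A·1.232
Solving for A: A = 44.352/(1000·1.232) = 0.036 m²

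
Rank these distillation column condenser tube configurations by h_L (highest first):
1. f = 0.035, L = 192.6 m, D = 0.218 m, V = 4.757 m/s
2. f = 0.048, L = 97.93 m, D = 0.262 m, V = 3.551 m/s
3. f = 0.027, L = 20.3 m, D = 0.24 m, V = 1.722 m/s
Case 1: h_L = 35.66 m
Case 2: h_L = 11.53 m
Case 3: h_L = 0.3452 m
Ranking (highest first): 1, 2, 3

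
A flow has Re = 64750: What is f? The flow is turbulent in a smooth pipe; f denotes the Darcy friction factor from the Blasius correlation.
Formula: f = \frac{0.316}{Re^{0.25}}
f = 0.316/64750^0.25 = 0.01981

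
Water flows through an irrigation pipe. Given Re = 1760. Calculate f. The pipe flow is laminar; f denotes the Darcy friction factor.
Formula: f = \frac{64}{Re}
f = 64/1760 = 0.03636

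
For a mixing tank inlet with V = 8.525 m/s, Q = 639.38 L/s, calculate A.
Formula: Q = A V
Substituting knowns: 639.38 = A·8.525·1000
Solving for A: A = (639.38/1000)/8.525 = 0.075 m²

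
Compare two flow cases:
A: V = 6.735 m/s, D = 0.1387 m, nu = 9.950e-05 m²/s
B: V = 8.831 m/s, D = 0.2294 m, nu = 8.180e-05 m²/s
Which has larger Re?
Re(A) = 9388, Re(B) = 24766. Answer: B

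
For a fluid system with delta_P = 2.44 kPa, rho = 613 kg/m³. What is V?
Formula: V = \sqrt{\frac{2 \Delta P}{\rho}}
V = √(2·(2.44·1000)/613) = 2.821 m/s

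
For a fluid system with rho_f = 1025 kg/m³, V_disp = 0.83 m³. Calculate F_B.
Formula: F_B = \rho_f g V_{disp}
F_B = 1025·9.81·0.83 = 8346 N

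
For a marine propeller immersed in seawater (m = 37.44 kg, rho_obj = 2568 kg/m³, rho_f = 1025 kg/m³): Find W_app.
Formula: W_{app} = mg\left(1 - \frac{\rho_f}{\rho_{obj}}\right)
W_app = 37.44·9.81·(1 − 1025/2568) = 220.7 N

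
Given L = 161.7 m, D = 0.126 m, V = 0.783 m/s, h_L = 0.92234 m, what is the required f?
Formula: h_L = f \frac{L}{D} \frac{V^2}{2g}
Substituting knowns: 0.92234 = f·(161.7/0.126)·0.783²/(2·9.81)
Solving for f: f = 0.92234·2·9.81/((161.7/0.126)·0.783²) = 0.023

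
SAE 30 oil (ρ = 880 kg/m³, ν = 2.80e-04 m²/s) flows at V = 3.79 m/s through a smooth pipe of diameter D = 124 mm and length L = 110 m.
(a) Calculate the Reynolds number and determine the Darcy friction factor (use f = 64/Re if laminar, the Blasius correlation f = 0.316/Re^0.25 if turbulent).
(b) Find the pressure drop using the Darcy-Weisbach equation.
(a) Re = V·D/ν = 3.79·0.124/2.80e-04 = 1678.4 → laminar (Re < 2300); f = 64/Re = 64/1678.4 = 0.038132
(b) Darcy-Weisbach: ΔP = f·(L/D)·½ρV²/1000 = 0.038132·(110/0.124)·½·880·3.79²/1000 = 213.8 kPa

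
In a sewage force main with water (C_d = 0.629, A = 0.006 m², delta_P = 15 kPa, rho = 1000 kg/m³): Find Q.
Formula: Q = C_d A \sqrt{\frac{2 \Delta P}{\rho}}
Q = 0.629·0.006·√(2·(15·1000)/1000)·1000 = 20.67 L/s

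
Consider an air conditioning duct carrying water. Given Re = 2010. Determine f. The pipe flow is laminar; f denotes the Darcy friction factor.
Formula: f = \frac{64}{Re}
f = 64/2010 = 0.03184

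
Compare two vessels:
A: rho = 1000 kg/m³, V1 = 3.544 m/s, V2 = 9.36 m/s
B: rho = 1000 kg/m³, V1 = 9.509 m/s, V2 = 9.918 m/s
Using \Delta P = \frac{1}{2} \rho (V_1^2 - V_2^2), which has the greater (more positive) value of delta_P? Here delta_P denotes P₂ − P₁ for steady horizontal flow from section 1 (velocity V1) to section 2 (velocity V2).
delta_P(A) = -37.52 kPa, delta_P(B) = -3.973 kPa. Answer: B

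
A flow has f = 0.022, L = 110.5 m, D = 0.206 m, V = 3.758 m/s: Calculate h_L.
Formula: h_L = f \frac{L}{D} \frac{V^2}{2g}
h_L = 0.022·(110.5/0.206)·3.758²/(2·9.81) = 8.494 m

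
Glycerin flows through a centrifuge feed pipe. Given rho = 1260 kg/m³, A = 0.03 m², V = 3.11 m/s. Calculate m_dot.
Formula: \dot{m} = \rho A V
m_dot = 1260·0.03·3.11 = 117.6 kg/s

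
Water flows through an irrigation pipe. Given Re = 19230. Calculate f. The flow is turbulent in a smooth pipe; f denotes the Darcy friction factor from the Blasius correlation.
Formula: f = \frac{0.316}{Re^{0.25}}
f = 0.316/19230^0.25 = 0.02683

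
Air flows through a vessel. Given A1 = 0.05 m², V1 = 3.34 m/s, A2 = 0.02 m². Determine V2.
Formula: V_2 = \frac{A_1 V_1}{A_2}
V2 = 0.05·3.34/0.02 = 8.35 m/s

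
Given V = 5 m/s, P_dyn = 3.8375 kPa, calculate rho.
Formula: P_{dyn} = \frac{1}{2} \rho V^2
Substituting knowns: 3.8375 = 0.5·rho·5²/1000
Solving for rho: rho = 2·(3.8375·1000)/5² = 307 kg/m³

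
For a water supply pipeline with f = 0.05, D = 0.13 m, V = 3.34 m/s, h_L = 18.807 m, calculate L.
Formula: h_L = f \frac{L}{D} \frac{V^2}{2g}
Substituting knowns: 18.807 = 0.05·(L/0.13)·3.34²/(2·9.81)
Solving for L: L = 18.807·2·9.81·0.13/(0.05·3.34²) = 86 m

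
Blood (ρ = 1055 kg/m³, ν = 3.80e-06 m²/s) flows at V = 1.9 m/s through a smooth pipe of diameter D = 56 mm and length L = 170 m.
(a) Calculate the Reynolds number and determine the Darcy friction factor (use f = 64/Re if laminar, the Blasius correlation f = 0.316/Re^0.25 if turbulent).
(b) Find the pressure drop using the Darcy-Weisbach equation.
(a) Re = V·D/ν = 1.9·0.056/3.80e-06 = 28000 → turbulent (Re > 4000); f = 0.316/Re^0.25 = 0.316/28000^0.25 = 0.024429
(b) Darcy-Weisbach: ΔP = f·(L/D)·½ρV²/1000 = 0.024429·(170/0.056)·½·1055·1.9²/1000 = 141.2 kPa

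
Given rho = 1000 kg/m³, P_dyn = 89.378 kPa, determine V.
Formula: P_{dyn} = \frac{1}{2} \rho V^2
Substituting knowns: 89.378 = 0.5·1000·V²/1000
Solving for V: V = √(2·(89.378·1000)/1000) = 13.37 m/s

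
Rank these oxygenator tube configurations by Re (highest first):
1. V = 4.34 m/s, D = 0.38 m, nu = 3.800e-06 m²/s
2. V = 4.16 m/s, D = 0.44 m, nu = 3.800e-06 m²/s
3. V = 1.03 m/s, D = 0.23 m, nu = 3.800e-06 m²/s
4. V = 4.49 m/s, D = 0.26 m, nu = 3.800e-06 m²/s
Case 1: Re = 434000
Case 2: Re = 481684
Case 3: Re = 62342
Case 4: Re = 307211
Ranking (highest first): 2, 1, 4, 3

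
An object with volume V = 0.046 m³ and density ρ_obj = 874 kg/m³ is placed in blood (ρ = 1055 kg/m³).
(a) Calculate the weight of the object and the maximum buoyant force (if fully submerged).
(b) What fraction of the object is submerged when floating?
(a) W=rho_obj*g*V=874*9.81*0.046=394.4 N; F_B(max)=rho*g*V=1055*9.81*0.046=476.1 N
(b) Floating fraction=rho_obj/rho=874/1055=0.828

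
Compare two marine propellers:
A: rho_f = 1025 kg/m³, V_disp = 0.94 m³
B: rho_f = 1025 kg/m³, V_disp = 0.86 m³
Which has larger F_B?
F_B(A) = 9452 N, F_B(B) = 8648 N. Answer: A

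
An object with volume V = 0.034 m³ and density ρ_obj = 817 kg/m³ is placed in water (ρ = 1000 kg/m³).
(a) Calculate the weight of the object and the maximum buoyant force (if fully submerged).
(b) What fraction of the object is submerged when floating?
(a) W=rho_obj*g*V=817*9.81*0.034=272.5 N; F_B(max)=rho*g*V=1000*9.81*0.034=333.5 N
(b) Floating fraction=rho_obj/rho=817/1000=0.817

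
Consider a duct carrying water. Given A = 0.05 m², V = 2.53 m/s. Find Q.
Formula: Q = A V
Q = 0.05·2.53·1000 = 126.5 L/s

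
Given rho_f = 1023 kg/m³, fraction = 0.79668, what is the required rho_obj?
Formula: f_{sub} = \frac{\rho_{obj}}{\rho_f}
Substituting knowns: 0.79668 = rho_obj/1023
Solving for rho_obj: rho_obj = 0.79668·1023 = 815 kg/m³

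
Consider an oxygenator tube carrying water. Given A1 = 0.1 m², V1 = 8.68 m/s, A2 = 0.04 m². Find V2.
Formula: V_2 = \frac{A_1 V_1}{A_2}
V2 = 0.1·8.68/0.04 = 21.7 m/s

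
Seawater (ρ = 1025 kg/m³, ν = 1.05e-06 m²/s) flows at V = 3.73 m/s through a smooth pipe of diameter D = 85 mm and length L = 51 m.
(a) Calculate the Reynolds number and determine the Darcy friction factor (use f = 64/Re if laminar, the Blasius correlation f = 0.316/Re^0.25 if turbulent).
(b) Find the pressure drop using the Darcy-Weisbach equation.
(a) Re = V·D/ν = 3.73·0.085/1.05e-06 = 301950 → turbulent (Re > 4000); f = 0.316/Re^0.25 = 0.316/301950^0.25 = 0.01348 (Blasius is strictly valid for Re ≲ 1e5; used here as the smooth-pipe estimate the problem specifies)
(b) Darcy-Weisbach: ΔP = f·(L/D)·½ρV²/1000 = 0.01348·(51/0.085)·½·1025·3.73²/1000 = 57.67 kPa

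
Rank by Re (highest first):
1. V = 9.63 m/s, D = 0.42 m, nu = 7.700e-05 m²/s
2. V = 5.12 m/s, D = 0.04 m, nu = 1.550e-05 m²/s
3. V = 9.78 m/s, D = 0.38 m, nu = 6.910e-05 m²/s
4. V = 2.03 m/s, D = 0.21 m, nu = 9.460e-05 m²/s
Case 1: Re = 52527
Case 2: Re = 13213
Case 3: Re = 53783
Case 4: Re = 4506
Ranking (highest first): 3, 1, 2, 4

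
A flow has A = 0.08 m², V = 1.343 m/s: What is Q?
Formula: Q = A V
Q = 0.08·1.343·1000 = 107.4 L/s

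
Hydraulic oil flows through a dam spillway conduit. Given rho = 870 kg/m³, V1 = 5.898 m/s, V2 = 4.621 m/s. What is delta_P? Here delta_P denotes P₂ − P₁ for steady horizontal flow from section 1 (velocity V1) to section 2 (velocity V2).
Formula: \Delta P = \frac{1}{2} \rho (V_1^2 - V_2^2)
delta_P = 0.5·870·(5.898² − 4.621²)/1000 = 5.843 kPa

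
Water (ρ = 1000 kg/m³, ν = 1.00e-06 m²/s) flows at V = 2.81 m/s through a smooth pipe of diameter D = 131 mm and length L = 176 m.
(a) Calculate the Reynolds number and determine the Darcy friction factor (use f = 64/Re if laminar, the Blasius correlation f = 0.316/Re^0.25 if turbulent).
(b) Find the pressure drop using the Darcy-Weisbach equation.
(a) Re = V·D/ν = 2.81·0.131/1.00e-06 = 368110 → turbulent (Re > 4000); f = 0.316/Re^0.25 = 0.316/368110^0.25 = 0.012829 (Blasius is strictly valid for Re ≲ 1e5; used here as the smooth-pipe estimate the problem specifies)
(b) Darcy-Weisbach: ΔP = f·(L/D)·½ρV²/1000 = 0.012829·(176/0.131)·½·1000·2.81²/1000 = 68.05 kPa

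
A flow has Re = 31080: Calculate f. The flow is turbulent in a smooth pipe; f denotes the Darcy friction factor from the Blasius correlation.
Formula: f = \frac{0.316}{Re^{0.25}}
f = 0.316/31080^0.25 = 0.0238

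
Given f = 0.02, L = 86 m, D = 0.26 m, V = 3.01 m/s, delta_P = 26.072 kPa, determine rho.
Formula: \Delta P = f \frac{L}{D} \frac{\rho V^2}{2}
Substituting knowns: 26.072 = 0.02·(86/0.26)·0.5·rho·3.01²/1000
Solving for rho: rho = (26.072·1000)/(0.02·(86/0.26)·0.5·3.01²) = 870 kg/m³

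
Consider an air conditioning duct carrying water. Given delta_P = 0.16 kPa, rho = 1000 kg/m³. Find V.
Formula: V = \sqrt{\frac{2 \Delta P}{\rho}}
V = √(2·(0.16·1000)/1000) = 0.5657 m/s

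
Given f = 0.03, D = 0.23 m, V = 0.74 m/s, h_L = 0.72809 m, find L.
Formula: h_L = f \frac{L}{D} \frac{V^2}{2g}
Substituting knowns: 0.72809 = 0.03·(L/0.23)·0.74²/(2·9.81)
Solving for L: L = 0.72809·2·9.81·0.23/(0.03·0.74²) = 200 m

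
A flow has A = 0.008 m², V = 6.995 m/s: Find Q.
Formula: Q = A V
Q = 0.008·6.995·1000 = 55.96 L/s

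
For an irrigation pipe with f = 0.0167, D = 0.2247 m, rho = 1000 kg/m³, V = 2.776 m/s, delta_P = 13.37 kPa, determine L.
Formula: \Delta P = f \frac{L}{D} \frac{\rho V^2}{2}
Substituting knowns: 13.37 = 0.0167·(L/0.2247)·0.5·1000·2.776²/1000
Solving for L: L = (13.37·1000)·0.2247/(0.0167·0.5·1000·2.776²) = 46.69 m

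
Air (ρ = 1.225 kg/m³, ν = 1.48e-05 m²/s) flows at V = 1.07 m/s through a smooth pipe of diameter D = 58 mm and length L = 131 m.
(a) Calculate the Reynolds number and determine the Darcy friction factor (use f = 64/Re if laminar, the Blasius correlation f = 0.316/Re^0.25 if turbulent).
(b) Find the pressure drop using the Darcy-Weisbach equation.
(a) Re = V·D/ν = 1.07·0.058/1.48e-05 = 4193.2 → turbulent (Re > 4000); f = 0.316/Re^0.25 = 0.316/4193.2^0.25 = 0.039269
(b) Darcy-Weisbach: ΔP = f·(L/D)·½ρV²/1000 = 0.039269·(131/0.058)·½·1.225·1.07²/1000 = 0.0622 kPa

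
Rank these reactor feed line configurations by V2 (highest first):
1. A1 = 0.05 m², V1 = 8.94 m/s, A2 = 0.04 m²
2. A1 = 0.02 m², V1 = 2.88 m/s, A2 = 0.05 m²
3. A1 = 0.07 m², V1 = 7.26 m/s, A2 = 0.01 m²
Case 1: V2 = 11.18 m/s
Case 2: V2 = 1.152 m/s
Case 3: V2 = 50.82 m/s
Ranking (highest first): 3, 1, 2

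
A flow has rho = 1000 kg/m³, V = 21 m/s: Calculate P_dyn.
Formula: P_{dyn} = \frac{1}{2} \rho V^2
P_dyn = 0.5·1000·21²/1000 = 220.5 kPa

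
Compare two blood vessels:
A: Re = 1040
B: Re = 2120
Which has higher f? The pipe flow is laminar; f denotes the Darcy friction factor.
f(A) = 0.06154, f(B) = 0.03019. Answer: A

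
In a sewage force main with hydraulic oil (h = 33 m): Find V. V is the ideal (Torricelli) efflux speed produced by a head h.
Formula: V = \sqrt{2 g h}
V = √(2·9.81·33) = 25.45 m/s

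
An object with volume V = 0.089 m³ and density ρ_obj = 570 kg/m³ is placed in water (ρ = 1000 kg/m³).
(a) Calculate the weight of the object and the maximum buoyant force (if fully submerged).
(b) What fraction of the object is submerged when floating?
(a) W=rho_obj*g*V=570*9.81*0.089=497.7 N; F_B(max)=rho*g*V=1000*9.81*0.089=873.1 N
(b) Floating fraction=rho_obj/rho=570/1000=0.570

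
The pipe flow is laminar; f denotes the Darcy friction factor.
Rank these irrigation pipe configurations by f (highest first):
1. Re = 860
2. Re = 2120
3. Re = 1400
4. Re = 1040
Case 1: f = 0.07442
Case 2: f = 0.03019
Case 3: f = 0.04571
Case 4: f = 0.06154
Ranking (highest first): 1, 4, 3, 2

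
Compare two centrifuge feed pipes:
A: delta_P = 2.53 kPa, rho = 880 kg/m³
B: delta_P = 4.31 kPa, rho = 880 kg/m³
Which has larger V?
V(A) = 2.398 m/s, V(B) = 3.13 m/s. Answer: B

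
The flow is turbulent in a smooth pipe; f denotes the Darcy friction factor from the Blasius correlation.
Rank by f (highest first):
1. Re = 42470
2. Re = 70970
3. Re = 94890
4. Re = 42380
Case 1: f = 0.02201
Case 2: f = 0.01936
Case 3: f = 0.018
Case 4: f = 0.02202
Ranking (highest first): 4, 1, 2, 3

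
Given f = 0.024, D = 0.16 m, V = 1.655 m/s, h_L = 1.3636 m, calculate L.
Formula: h_L = f \frac{L}{D} \frac{V^2}{2g}
Substituting knowns: 1.3636 = 0.024·(L/0.16)·1.655²/(2·9.81)
Solving for L: L = 1.3636·2·9.81·0.16/(0.024·1.655²) = 65.12 m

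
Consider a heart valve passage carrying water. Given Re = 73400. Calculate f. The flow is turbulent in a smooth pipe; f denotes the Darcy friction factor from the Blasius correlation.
Formula: f = \frac{0.316}{Re^{0.25}}
f = 0.316/73400^0.25 = 0.0192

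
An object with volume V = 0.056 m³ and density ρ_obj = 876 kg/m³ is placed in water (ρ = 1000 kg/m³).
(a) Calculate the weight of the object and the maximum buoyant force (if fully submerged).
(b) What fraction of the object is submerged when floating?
(a) W=rho_obj*g*V=876*9.81*0.056=481.2 N; F_B(max)=rho*g*V=1000*9.81*0.056=549.4 N
(b) Floating fraction=rho_obj/rho=876/1000=0.876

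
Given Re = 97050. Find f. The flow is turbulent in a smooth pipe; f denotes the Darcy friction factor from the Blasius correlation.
Formula: f = \frac{0.316}{Re^{0.25}}
f = 0.316/97050^0.25 = 0.0179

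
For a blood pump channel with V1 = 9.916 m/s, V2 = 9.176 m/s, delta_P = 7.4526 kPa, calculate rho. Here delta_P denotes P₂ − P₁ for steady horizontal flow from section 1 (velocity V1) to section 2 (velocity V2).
Formula: \Delta P = \frac{1}{2} \rho (V_1^2 - V_2^2)
Substituting knowns: 7.4526 = 0.5·rho·(9.916² − 9.176²)/1000
Solving for rho: rho = 2·(7.4526·1000)/(9.916² − 9.176²) = 1055 kg/m³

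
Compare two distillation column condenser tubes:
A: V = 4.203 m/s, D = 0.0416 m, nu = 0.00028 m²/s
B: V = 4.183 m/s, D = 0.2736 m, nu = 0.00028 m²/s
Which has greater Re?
Re(A) = 624.4, Re(B) = 4087. Answer: B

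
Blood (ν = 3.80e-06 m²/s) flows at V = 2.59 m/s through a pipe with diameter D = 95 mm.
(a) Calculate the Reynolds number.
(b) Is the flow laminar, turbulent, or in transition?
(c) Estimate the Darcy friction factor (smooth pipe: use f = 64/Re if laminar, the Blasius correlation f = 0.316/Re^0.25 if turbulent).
(a) Re = V·D/ν = 2.59·0.095/3.80e-06 = 64750
(b) Flow regime: turbulent (Re > 4000)
(c) Friction factor: f = 0.316/Re^0.25 = 0.316/64750^0.25 = 0.01981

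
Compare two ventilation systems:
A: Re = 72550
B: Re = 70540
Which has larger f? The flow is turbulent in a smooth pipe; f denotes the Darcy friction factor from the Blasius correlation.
f(A) = 0.01925, f(B) = 0.01939. Answer: B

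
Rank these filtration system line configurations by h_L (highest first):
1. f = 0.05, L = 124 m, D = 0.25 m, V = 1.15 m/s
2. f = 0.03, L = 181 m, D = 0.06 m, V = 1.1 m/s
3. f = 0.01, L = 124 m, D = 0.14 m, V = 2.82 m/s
Case 1: h_L = 1.672 m
Case 2: h_L = 5.581 m
Case 3: h_L = 3.59 m
Ranking (highest first): 2, 3, 1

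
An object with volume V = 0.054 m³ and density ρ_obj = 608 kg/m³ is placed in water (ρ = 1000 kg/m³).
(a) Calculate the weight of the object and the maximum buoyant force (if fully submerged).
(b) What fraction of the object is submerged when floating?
(a) W=rho_obj*g*V=608*9.81*0.054=322.1 N; F_B(max)=rho*g*V=1000*9.81*0.054=529.7 N
(b) Floating fraction=rho_obj/rho=608/1000=0.608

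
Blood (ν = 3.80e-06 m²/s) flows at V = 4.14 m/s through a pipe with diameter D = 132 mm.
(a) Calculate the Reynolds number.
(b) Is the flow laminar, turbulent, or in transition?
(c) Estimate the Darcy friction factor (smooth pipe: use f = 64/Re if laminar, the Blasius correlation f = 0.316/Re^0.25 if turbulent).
(a) Re = V·D/ν = 4.14·0.132/3.80e-06 = 143810
(b) Flow regime: turbulent (Re > 4000)
(c) Friction factor: f = 0.316/Re^0.25 = 0.316/143810^0.25 = 0.01623 (Blasius is strictly valid for Re ≲ 1e5; used here as the smooth-pipe estimate the problem specifies)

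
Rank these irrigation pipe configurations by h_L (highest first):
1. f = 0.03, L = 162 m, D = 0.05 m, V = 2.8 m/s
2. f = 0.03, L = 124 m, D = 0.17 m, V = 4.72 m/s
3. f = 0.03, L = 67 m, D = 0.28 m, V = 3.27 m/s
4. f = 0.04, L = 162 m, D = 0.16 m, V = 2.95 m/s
Case 1: h_L = 38.84 m
Case 2: h_L = 24.85 m
Case 3: h_L = 3.912 m
Case 4: h_L = 17.96 m
Ranking (highest first): 1, 2, 4, 3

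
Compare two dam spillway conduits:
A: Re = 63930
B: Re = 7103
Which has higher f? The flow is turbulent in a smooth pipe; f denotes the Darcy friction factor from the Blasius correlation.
f(A) = 0.01987, f(B) = 0.03442. Answer: B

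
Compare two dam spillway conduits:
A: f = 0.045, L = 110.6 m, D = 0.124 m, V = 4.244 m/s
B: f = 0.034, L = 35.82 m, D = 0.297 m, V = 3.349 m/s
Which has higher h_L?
h_L(A) = 36.85 m, h_L(B) = 2.344 m. Answer: A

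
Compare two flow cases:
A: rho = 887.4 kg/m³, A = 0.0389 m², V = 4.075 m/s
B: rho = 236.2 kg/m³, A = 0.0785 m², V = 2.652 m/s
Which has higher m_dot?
m_dot(A) = 140.7 kg/s, m_dot(B) = 49.17 kg/s. Answer: A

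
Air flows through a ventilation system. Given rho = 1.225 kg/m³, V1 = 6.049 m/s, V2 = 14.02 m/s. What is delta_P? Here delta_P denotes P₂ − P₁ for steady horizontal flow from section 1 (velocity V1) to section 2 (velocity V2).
Formula: \Delta P = \frac{1}{2} \rho (V_1^2 - V_2^2)
delta_P = 0.5·1.225·(6.049² − 14.02²)/1000 = -0.09798 kPa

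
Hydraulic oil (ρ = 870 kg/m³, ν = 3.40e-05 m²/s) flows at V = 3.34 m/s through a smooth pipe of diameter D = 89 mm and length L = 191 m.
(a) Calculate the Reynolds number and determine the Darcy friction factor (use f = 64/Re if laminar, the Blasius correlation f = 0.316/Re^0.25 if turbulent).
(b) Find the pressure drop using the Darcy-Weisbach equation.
(a) Re = V·D/ν = 3.34·0.089/3.40e-05 = 8742.9 → turbulent (Re > 4000); f = 0.316/Re^0.25 = 0.316/8742.9^0.25 = 0.032679
(b) Darcy-Weisbach: ΔP = f·(L/D)·½ρV²/1000 = 0.032679·(191/0.089)·½·870·3.34²/1000 = 340.3 kPa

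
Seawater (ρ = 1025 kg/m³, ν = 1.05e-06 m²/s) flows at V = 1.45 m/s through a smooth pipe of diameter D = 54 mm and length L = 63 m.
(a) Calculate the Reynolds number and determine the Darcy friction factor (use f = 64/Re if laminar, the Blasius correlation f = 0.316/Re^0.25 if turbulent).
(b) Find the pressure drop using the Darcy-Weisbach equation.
(a) Re = V·D/ν = 1.45·0.054/1.05e-06 = 74571 → turbulent (Re > 4000); f = 0.316/Re^0.25 = 0.316/74571^0.25 = 0.019122
(b) Darcy-Weisbach: ΔP = f·(L/D)·½ρV²/1000 = 0.019122·(63/0.054)·½·1025·1.45²/1000 = 24.04 kPa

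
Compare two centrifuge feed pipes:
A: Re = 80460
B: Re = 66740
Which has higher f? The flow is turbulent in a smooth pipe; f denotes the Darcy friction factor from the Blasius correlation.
f(A) = 0.01876, f(B) = 0.01966. Answer: B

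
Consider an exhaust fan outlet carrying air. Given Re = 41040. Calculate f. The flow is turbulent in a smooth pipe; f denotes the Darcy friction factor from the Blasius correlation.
Formula: f = \frac{0.316}{Re^{0.25}}
f = 0.316/41040^0.25 = 0.0222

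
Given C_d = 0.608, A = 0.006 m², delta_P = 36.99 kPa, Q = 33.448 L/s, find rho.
Formula: Q = C_d A \sqrt{\frac{2 \Delta P}{\rho}}
Substituting knowns: 33.448 = 0.608·0.006·√(2·(36.99·1000)/rho)·1000
Solving for rho: rho = 2·(36.99·1000)/((33.448/1000)/(0.608·0.006))² = 880 kg/m³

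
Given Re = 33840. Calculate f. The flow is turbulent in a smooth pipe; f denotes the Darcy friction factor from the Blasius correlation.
Formula: f = \frac{0.316}{Re^{0.25}}
f = 0.316/33840^0.25 = 0.0233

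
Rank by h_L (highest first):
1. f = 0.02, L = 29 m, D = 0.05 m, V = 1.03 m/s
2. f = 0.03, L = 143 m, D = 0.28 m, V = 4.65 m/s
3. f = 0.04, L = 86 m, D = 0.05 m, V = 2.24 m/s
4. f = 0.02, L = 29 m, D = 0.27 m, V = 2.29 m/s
Case 1: h_L = 0.6272 m
Case 2: h_L = 16.89 m
Case 3: h_L = 17.59 m
Case 4: h_L = 0.5742 m
Ranking (highest first): 3, 2, 1, 4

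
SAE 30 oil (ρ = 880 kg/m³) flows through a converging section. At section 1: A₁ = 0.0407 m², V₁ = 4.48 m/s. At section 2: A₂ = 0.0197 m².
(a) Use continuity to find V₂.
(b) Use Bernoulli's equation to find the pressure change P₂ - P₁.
(a) Continuity: A₁V₁=A₂V₂ -> V₂=A₁V₁/A₂=0.0407*4.48/0.0197=9.26 m/s
(b) Bernoulli: P₂-P₁=0.5*rho*(V₁^2-V₂^2)/1000=0.5*880*(4.48^2-9.26^2)/1000=-28.9 kPa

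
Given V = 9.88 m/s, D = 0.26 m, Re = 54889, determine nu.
Formula: Re = \frac{V D}{\nu}
Substituting knowns: 54889 = 9.88·0.26/nu
Solving for nu: nu = 9.88·0.26/54889 = 4.680e-05 m²/s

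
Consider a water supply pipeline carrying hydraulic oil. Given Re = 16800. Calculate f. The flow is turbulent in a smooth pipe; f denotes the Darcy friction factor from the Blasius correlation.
Formula: f = \frac{0.316}{Re^{0.25}}
f = 0.316/16800^0.25 = 0.02776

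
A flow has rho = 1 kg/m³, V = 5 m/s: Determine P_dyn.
Formula: P_{dyn} = \frac{1}{2} \rho V^2
P_dyn = 0.5·1·5²/1000 = 0.0125 kPa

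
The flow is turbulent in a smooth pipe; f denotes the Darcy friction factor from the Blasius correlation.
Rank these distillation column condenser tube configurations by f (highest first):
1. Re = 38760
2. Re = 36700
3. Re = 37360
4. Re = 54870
Case 1: f = 0.02252
Case 2: f = 0.02283
Case 3: f = 0.02273
Case 4: f = 0.02065
Ranking (highest first): 2, 3, 1, 4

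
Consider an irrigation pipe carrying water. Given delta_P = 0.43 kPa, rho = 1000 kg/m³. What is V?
Formula: V = \sqrt{\frac{2 \Delta P}{\rho}}
V = √(2·(0.43·1000)/1000) = 0.9274 m/s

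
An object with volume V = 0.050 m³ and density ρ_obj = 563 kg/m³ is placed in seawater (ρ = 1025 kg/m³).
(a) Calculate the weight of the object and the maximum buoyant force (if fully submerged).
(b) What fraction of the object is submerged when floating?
(a) W=rho_obj*g*V=563*9.81*0.050=276.2 N; F_B(max)=rho*g*V=1025*9.81*0.050=502.8 N
(b) Floating fraction=rho_obj/rho=563/1025=0.549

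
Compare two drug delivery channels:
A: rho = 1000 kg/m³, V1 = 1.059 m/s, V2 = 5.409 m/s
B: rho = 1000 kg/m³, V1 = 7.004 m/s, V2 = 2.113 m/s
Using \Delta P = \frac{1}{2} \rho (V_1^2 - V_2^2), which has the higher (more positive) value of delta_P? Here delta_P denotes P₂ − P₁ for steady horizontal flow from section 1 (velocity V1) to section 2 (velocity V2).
delta_P(A) = -14.07 kPa, delta_P(B) = 22.3 kPa. Answer: B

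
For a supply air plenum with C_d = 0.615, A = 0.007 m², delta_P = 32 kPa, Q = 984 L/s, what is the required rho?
Formula: Q = C_d A \sqrt{\frac{2 \Delta P}{\rho}}
Substituting knowns: 984 = 0.615·0.007·√(2·(32·1000)/rho)·1000
Solving for rho: rho = 2·(32·1000)/((984/1000)/(0.615·0.007))² = 1.225 kg/m³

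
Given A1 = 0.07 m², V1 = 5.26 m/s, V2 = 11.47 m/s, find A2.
Formula: V_2 = \frac{A_1 V_1}{A_2}
Substituting knowns: 11.47 = 0.07·5.26/A2
Solving for A2: A2 = 0.07·5.26/11.47 = 0.0321 m²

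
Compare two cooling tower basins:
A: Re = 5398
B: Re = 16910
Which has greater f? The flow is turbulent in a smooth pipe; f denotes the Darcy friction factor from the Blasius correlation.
f(A) = 0.03687, f(B) = 0.02771. Answer: A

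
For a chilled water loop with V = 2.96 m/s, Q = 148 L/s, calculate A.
Formula: Q = A V
Substituting knowns: 148 = A·2.96·1000
Solving for A: A = (148/1000)/2.96 = 0.05 m²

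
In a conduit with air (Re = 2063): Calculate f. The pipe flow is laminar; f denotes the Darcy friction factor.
Formula: f = \frac{64}{Re}
f = 64/2063 = 0.03102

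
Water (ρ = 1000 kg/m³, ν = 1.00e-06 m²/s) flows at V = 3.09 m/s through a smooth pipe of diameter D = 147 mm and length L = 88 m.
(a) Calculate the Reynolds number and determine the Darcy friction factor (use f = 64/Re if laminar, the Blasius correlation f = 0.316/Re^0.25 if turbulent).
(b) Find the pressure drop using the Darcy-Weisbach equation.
(a) Re = V·D/ν = 3.09·0.147/1.00e-06 = 454230 → turbulent (Re > 4000); f = 0.316/Re^0.25 = 0.316/454230^0.25 = 0.012172 (Blasius is strictly valid for Re ≲ 1e5; used here as the smooth-pipe estimate the problem specifies)
(b) Darcy-Weisbach: ΔP = f·(L/D)·½ρV²/1000 = 0.012172·(88/0.147)·½·1000·3.09²/1000 = 34.79 kPa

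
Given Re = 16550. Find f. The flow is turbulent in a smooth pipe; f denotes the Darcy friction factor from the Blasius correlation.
Formula: f = \frac{0.316}{Re^{0.25}}
f = 0.316/16550^0.25 = 0.02786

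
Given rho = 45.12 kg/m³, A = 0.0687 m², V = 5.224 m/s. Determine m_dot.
Formula: \dot{m} = \rho A V
m_dot = 45.12·0.0687·5.224 = 16.19 kg/s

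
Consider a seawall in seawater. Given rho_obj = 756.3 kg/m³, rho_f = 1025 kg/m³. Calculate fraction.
Formula: f_{sub} = \frac{\rho_{obj}}{\rho_f}
fraction = 756.3/1025 = 0.7379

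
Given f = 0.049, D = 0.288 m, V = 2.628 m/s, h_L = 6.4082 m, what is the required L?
Formula: h_L = f \frac{L}{D} \frac{V^2}{2g}
Substituting knowns: 6.4082 = 0.049·(L/0.288)·2.628²/(2·9.81)
Solving for L: L = 6.4082·2·9.81·0.288/(0.049·2.628²) = 107 m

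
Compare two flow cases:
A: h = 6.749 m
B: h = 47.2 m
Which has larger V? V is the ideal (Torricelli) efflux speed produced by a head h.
V(A) = 11.51 m/s, V(B) = 30.43 m/s. Answer: B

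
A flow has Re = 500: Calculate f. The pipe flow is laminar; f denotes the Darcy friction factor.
Formula: f = \frac{64}{Re}
f = 64/500 = 0.128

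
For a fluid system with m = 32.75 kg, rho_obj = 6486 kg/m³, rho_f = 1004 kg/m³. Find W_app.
Formula: W_{app} = mg\left(1 - \frac{\rho_f}{\rho_{obj}}\right)
W_app = 32.75·9.81·(1 − 1004/6486) = 271.5 N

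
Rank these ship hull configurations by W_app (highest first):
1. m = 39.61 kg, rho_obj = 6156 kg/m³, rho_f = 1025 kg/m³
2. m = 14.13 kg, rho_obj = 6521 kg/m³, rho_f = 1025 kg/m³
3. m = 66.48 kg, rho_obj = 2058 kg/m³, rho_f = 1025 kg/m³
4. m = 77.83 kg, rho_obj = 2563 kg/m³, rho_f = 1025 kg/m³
Case 1: W_app = 323.9 N
Case 2: W_app = 116.8 N
Case 3: W_app = 327.4 N
Case 4: W_app = 458.2 N
Ranking (highest first): 4, 3, 1, 2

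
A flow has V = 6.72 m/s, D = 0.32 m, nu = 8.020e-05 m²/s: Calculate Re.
Formula: Re = \frac{V D}{\nu}
Re = 6.72·0.32/8.020e-05 = 26813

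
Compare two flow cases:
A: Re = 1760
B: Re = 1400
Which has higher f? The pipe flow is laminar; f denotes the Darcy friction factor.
f(A) = 0.03636, f(B) = 0.04571. Answer: B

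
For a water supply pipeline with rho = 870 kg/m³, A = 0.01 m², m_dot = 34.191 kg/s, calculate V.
Formula: \dot{m} = \rho A V
Substituting knowns: 34.191 = 870·0.01·V
Solving for V: V = 34.191/(870·0.01) = 3.93 m/s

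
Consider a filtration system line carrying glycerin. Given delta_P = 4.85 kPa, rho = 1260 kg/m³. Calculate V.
Formula: V = \sqrt{\frac{2 \Delta P}{\rho}}
V = √(2·(4.85·1000)/1260) = 2.775 m/s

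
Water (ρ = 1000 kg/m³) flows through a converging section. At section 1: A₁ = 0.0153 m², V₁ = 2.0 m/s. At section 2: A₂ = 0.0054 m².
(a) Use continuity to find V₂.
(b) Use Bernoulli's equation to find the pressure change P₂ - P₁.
(a) Continuity: A₁V₁=A₂V₂ -> V₂=A₁V₁/A₂=0.0153*2.0/0.0054=5.67 m/s
(b) Bernoulli: P₂-P₁=0.5*rho*(V₁^2-V₂^2)/1000=0.5*1000*(2.0^2-5.67^2)/1000=-14.07 kPa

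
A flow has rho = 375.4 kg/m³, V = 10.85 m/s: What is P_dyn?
Formula: P_{dyn} = \frac{1}{2} \rho V^2
P_dyn = 0.5·375.4·10.85²/1000 = 22.1 kPa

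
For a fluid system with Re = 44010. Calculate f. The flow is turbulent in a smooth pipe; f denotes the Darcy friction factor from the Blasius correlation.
Formula: f = \frac{0.316}{Re^{0.25}}
f = 0.316/44010^0.25 = 0.02182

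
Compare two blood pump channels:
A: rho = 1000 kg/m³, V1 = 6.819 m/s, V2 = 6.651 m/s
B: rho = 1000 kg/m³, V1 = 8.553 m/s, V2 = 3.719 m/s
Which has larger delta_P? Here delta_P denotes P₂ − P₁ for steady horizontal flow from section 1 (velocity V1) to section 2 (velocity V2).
delta_P(A) = 1.131 kPa, delta_P(B) = 29.66 kPa. Answer: B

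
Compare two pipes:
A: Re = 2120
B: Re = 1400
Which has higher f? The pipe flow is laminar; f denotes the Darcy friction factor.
f(A) = 0.03019, f(B) = 0.04571. Answer: B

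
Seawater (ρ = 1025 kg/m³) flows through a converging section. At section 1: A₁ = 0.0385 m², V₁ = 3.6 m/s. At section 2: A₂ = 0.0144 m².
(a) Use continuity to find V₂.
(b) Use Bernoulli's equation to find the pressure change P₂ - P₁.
(a) Continuity: A₁V₁=A₂V₂ -> V₂=A₁V₁/A₂=0.0385*3.6/0.0144=9.62 m/s
(b) Bernoulli: P₂-P₁=0.5*rho*(V₁^2-V₂^2)/1000=0.5*1025*(3.6^2-9.62^2)/1000=-40.79 kPa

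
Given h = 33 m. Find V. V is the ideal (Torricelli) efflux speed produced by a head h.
Formula: V = \sqrt{2 g h}
V = √(2·9.81·33) = 25.45 m/s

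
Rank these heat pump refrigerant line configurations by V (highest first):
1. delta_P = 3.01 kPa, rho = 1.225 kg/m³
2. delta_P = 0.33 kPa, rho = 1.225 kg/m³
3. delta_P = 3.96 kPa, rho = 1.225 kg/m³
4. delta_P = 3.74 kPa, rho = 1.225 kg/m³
Case 1: V = 70.1 m/s
Case 2: V = 23.21 m/s
Case 3: V = 80.41 m/s
Case 4: V = 78.14 m/s
Ranking (highest first): 3, 4, 1, 2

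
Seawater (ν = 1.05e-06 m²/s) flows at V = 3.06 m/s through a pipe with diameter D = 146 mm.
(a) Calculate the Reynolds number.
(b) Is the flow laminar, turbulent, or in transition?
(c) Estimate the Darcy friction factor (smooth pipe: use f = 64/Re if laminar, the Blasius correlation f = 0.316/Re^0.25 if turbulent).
(a) Re = V·D/ν = 3.06·0.146/1.05e-06 = 425490
(b) Flow regime: turbulent (Re > 4000)
(c) Friction factor: f = 0.316/Re^0.25 = 0.316/425490^0.25 = 0.01237 (Blasius is strictly valid for Re ≲ 1e5; used here as the smooth-pipe estimate the problem specifies)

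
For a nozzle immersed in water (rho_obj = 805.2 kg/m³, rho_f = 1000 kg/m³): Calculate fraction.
Formula: f_{sub} = \frac{\rho_{obj}}{\rho_f}
fraction = 805.2/1000 = 0.8052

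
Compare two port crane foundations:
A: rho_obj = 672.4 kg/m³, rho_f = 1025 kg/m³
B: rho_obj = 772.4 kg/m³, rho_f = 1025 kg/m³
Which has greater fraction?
fraction(A) = 0.656, fraction(B) = 0.7536. Answer: B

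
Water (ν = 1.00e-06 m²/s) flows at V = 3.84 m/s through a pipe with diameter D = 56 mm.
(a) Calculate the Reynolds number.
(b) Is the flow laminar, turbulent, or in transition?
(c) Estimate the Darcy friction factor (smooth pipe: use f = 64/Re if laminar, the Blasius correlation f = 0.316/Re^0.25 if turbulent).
(a) Re = V·D/ν = 3.84·0.056/1.00e-06 = 215040
(b) Flow regime: turbulent (Re > 4000)
(c) Friction factor: f = 0.316/Re^0.25 = 0.316/215040^0.25 = 0.01467 (Blasius is strictly valid for Re ≲ 1e5; used here as the smooth-pipe estimate the problem specifies)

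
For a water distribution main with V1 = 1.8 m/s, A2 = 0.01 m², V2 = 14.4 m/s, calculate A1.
Formula: V_2 = \frac{A_1 V_1}{A_2}
Substituting knowns: 14.4 = A1·1.8/0.01
Solving for A1: A1 = 14.4·0.01/1.8 = 0.08 m²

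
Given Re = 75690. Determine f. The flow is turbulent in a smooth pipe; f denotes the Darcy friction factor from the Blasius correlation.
Formula: f = \frac{0.316}{Re^{0.25}}
f = 0.316/75690^0.25 = 0.01905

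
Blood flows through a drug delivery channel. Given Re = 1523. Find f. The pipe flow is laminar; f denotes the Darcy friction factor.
Formula: f = \frac{64}{Re}
f = 64/1523 = 0.04202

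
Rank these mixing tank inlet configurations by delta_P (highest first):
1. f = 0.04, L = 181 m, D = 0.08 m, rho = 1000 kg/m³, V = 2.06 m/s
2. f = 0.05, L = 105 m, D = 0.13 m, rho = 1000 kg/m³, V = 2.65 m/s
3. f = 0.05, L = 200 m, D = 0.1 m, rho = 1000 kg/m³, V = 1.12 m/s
Case 1: delta_P = 192 kPa
Case 2: delta_P = 141.8 kPa
Case 3: delta_P = 62.72 kPa
Ranking (highest first): 1, 2, 3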